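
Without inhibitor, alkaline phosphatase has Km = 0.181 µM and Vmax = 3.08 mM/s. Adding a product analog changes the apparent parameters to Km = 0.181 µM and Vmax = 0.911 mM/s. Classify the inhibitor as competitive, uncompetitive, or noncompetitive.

Vmax decreases (3.08 → 0.911 mM/s) while Km is unchanged — pure noncompetitive inhibition.

noncompetitive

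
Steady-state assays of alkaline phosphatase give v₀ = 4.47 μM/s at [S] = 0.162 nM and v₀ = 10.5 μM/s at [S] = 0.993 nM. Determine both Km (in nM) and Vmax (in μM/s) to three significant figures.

Km = 0.354 nM; Vmax = 14.2 μM/s

In reciprocal form, 1/v = (Km/Vmax)·(1/[S]) + 1/Vmax. The two points give (1/[S], 1/v) = (6.173, 0.2237) and (1.007, 0.09524).
Slope = (0.2237 − 0.09524)/(6.173 − 1.007) = 0.02487; intercept = 0.2237 − 0.02487×6.173 = 0.07019.
Vmax = 1/intercept = 14.2 μM/s; Km = slope × Vmax = 0.02487 × 14.2 = 0.354 nM.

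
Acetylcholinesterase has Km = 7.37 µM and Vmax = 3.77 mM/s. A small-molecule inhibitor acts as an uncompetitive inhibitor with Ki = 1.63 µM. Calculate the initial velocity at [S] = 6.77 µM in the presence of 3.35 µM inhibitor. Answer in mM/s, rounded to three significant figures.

With α = 1 + [I]/Ki = 1 + 3.35/1.63 = 3.055, the uncompetitive rate law is v = (Vmax/α)·[S] / (Km/α + [S]).
v = (3.77/3.055)×6.77 / (7.37/3.055 + 6.77) = 8.354/9.182 = 0.910 mM/s.

0.910 mM/s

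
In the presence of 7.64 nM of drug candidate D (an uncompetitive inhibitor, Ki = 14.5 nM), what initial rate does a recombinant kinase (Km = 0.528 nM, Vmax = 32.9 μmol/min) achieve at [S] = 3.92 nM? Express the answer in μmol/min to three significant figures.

19.8 μmol/min

With α = 1 + [I]/Ki = 1 + 7.64/14.5 = 1.527, the uncompetitive rate law is v = (Vmax/α)·[S] / (Km/α + [S]).
v = (32.9/1.527)×3.92 / (0.528/1.527 + 3.92) = 84.46/4.266 = 19.8 μmol/min.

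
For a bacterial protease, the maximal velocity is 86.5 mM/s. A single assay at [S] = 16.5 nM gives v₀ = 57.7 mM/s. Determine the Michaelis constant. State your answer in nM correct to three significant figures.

8.24 nM

v/Vmax = 57.7/86.5 = 0.6671 = [S]/(Km+[S]).
So Km + [S] = [S]/0.6671 = 24.74 nM, giving Km = 24.74 − 16.5 = 8.24 nM.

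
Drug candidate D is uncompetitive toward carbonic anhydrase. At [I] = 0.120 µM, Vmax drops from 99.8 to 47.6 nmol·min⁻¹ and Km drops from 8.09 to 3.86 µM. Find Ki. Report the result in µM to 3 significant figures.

0.109 µM

Uncompetitive: Vmax,app = Vmax/α (and Km,app = Km/α) with α = 1 + [I]/Ki.
α = Vmax/Vmax,app = 99.8/47.6 = 2.097.
Ki = [I]/(α − 1) = 0.120/1.097 = 0.109 µM.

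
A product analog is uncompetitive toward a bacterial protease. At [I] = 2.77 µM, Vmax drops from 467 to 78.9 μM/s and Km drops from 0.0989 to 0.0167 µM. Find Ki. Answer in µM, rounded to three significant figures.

0.563 µM

Uncompetitive: Vmax,app = Vmax/α (and Km,app = Km/α) with α = 1 + [I]/Ki.
α = Vmax/Vmax,app = 467/78.9 = 5.919.
Since α = 1 + [I]/Ki, [I]/Ki = 5.919 − 1 = 4.919 and Ki = 2.77/4.919 = 0.563 µM.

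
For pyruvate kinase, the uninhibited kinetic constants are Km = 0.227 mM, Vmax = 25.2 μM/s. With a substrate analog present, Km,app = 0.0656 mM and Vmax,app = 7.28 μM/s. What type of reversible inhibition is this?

uncompetitive

Both Km and Vmax decrease by the same factor (~3.46-fold) — characteristic of uncompetitive inhibition.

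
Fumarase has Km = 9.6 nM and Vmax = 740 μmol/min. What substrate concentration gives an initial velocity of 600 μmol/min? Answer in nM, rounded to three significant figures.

The required fractional saturation is v/Vmax = 600/740 = 0.8108.
Then [S]/(Km+[S]) = 0.8108 ⇒ [S] = 9.6 × 0.8108/(1 − 0.8108) = 41.1 nM.

41.1 nM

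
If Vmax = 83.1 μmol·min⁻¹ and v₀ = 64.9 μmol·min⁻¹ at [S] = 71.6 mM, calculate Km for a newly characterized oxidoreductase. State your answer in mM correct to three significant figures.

v/Vmax = 64.9/83.1 = 0.7810 = [S]/(Km+[S]).
So Km + [S] = [S]/0.7810 = 91.68 mM, giving Km = 91.68 − 71.6 = 20.1 mM.

20.1 mM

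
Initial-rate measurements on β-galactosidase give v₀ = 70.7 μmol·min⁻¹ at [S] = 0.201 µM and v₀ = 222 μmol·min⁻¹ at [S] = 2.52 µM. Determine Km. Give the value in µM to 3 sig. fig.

0.574 µM

From v = Vmax[S]/(Km+[S]), each point gives Vmax = v(Km+[S])/[S].
Equating: 70.7(Km+0.201)/0.201 = 222(Km+2.52)/2.52.
351.7·Km + 70.7 = 88.10·Km + 222, so (351.7 − 88.10)·Km = 222 − 70.7.
Km = 151.3/263.6 = 0.574 µM; then Vmax = 70.7(0.574+0.201)/0.201 = 273 μmol·min⁻¹.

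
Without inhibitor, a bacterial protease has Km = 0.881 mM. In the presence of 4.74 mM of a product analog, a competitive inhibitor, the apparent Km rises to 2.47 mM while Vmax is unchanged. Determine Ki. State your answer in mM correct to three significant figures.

2.63 mM

Competitive: Km,app = α·Km with α = 1 + [I]/Ki.
α = Km,app/Km = 2.47/0.881 = 2.804.
Since α = 1 + [I]/Ki, [I]/Ki = 2.804 − 1 = 1.804 and Ki = 4.74/1.804 = 2.63 mM.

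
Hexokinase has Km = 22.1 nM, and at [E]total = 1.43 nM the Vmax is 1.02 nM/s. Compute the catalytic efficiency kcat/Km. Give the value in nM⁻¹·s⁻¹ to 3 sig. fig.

0.0323 nM⁻¹·s⁻¹

kcat = Vmax/[E]total = 1.02/1.43 = 0.713 s⁻¹.
kcat/Km = 0.713/22.1 = 0.0323 nM⁻¹·s⁻¹.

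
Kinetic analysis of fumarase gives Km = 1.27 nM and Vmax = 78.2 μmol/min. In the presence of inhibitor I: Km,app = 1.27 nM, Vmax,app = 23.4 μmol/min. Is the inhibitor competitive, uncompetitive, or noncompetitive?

noncompetitive

Vmax decreases (78.2 → 23.4 μmol/min) while Km is unchanged — pure noncompetitive inhibition.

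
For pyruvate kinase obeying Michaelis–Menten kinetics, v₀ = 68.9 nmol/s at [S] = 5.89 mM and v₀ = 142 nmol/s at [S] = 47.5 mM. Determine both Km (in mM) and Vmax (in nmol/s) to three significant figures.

Km = 8.39 mM; Vmax = 167 nmol/s

In reciprocal form, 1/v = (Km/Vmax)·(1/[S]) + 1/Vmax. The two points give (1/[S], 1/v) = (0.1698, 0.01451) and (0.02105, 0.007042).
Slope = (0.01451 − 0.007042)/(0.1698 − 0.02105) = 0.05024; intercept = 0.01451 − 0.05024×0.1698 = 0.005985.
Vmax = 1/intercept = 167 nmol/s; Km = slope × Vmax = 0.05024 × 167 = 8.39 mM.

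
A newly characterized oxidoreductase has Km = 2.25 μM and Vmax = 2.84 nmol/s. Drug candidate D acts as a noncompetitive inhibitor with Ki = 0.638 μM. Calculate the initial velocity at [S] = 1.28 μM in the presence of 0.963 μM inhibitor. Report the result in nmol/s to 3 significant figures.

0.410 nmol/s

With α = 1 + [I]/Ki = 1 + 0.963/0.638 = 2.509, the noncompetitive rate law is v = (Vmax/α)·[S] / (Km + [S]).
v = (2.84/2.509)×1.28 / (2.25 + 1.28) = 1.449/3.530 = 0.410 nmol/s.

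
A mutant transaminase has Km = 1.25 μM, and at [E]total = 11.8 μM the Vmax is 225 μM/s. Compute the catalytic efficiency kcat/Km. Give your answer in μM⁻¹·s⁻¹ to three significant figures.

15.3 μM⁻¹·s⁻¹

kcat = Vmax/[E]total = 225/11.8 = 19.1 s⁻¹.
kcat/Km = 19.1/1.25 = 15.3 μM⁻¹·s⁻¹.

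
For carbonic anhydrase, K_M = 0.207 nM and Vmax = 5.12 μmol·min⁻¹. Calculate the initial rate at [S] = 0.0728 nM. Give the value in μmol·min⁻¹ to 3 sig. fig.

v = Vmax·[S]/(Km + [S]) = 5.12 × 0.0728 / (0.207 + 0.0728)
  = 0.3727 / 0.2798 = 1.33 μmol·min⁻¹.

1.33 μmol·min⁻¹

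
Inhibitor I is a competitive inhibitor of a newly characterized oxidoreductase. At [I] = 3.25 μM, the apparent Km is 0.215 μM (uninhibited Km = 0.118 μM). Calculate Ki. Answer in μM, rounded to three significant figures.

Competitive: Km,app = α·Km with α = 1 + [I]/Ki.
α = Km,app/Km = 0.215/0.118 = 1.822.
Ki = [I]/(α − 1) = 3.25/0.8220 = 3.95 μM.

3.95 μM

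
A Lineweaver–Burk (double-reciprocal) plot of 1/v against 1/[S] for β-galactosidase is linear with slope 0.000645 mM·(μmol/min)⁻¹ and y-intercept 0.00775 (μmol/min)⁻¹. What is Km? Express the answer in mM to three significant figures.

0.0832 mM

y-intercept = 1/Vmax ⇒ Vmax = 129 μmol/min; slope = Km/Vmax ⇒ Km = slope × Vmax.
Km = 0.000645 × 129 = 0.0832 mM.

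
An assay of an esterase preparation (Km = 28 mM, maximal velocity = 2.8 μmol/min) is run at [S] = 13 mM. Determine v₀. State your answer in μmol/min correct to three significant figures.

v = Vmax·[S]/(Km + [S]) = 2.8 × 13 / (28 + 13)
  = 36.40 / 41.00 = 0.888 μmol/min.

0.888 μmol/min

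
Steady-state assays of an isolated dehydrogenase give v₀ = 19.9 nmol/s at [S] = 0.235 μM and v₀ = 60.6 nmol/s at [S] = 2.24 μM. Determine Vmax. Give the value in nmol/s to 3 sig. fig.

In reciprocal form, 1/v = (Km/Vmax)·(1/[S]) + 1/Vmax. The two points give (1/[S], 1/v) = (4.255, 0.05025) and (0.4464, 0.01650).
Slope = (0.05025 − 0.01650)/(4.255 − 0.4464) = 0.008861; intercept = 0.05025 − 0.008861×4.255 = 0.01255.
Vmax = 1/intercept = 79.7 nmol/s; Km = slope × Vmax = 0.008861 × 79.7 = 0.706 μM.

79.7 nmol/s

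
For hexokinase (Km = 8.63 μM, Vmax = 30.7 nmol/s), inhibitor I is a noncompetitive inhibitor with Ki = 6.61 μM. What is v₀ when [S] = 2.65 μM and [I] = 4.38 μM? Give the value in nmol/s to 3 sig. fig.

4.34 nmol/s

α = 1 + [I]/Ki = 1 + 4.38/6.61 = 1.663.
For a noncompetitive inhibitor, Vmax is reduced to Vmax/α while Km is unchanged: Km,app = 8.63 μM, Vmax,app = 18.5 nmol/s.
v = Vmax,app·[S]/(Km,app + [S]) = 18.5 × 2.65/(8.63 + 2.65) = 4.34 nmol/s.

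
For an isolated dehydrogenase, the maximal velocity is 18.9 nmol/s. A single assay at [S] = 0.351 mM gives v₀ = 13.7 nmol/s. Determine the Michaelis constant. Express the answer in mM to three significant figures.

From v = Vmax[S]/(Km+[S]), Km = [S](Vmax − v)/v.
Km = 0.351 × (18.9 − 13.7) / 13.7 = 1.825/13.7 = 0.133 mM.

0.133 mM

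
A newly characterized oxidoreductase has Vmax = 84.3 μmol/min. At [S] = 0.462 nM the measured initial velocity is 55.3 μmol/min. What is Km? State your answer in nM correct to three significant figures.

0.242 nM

From v = Vmax[S]/(Km+[S]), Km = [S](Vmax − v)/v.
Km = 0.462 × (84.3 − 55.3) / 55.3 = 13.40/55.3 = 0.242 nM.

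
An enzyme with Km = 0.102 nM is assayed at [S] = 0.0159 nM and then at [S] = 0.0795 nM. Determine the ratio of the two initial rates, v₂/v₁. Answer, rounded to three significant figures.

Since Vmax cancels, v₂/v₁ = [S]₂(Km+[S]₁) / [S]₁(Km+[S]₂).
= 0.0795×(0.102+0.0159) / (0.0159×(0.102+0.0795)) = 0.009373/0.002886 = 3.25.

3.25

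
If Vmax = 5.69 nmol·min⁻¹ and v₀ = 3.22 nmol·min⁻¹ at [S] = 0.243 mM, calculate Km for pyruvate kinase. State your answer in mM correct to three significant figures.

0.186 mM

v/Vmax = 3.22/5.69 = 0.5659 = [S]/(Km+[S]).
So Km + [S] = [S]/0.5659 = 0.4294 mM, giving Km = 0.4294 − 0.243 = 0.186 mM.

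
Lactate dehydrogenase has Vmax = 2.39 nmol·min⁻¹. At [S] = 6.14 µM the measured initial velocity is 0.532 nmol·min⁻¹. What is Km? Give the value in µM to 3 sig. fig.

From v = Vmax[S]/(Km+[S]), Km = [S](Vmax − v)/v.
Km = 6.14 × (2.39 − 0.532) / 0.532 = 11.41/0.532 = 21.4 µM.

21.4 µM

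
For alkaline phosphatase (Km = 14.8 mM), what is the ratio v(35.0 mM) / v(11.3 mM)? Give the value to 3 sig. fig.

1.62

The fractional saturations are [S]/(Km+[S]) = 11.3/26.10 = 0.4330 and 35.0/49.80 = 0.7028.
v₂/v₁ is just their ratio: 0.7028/0.4330 = 1.62.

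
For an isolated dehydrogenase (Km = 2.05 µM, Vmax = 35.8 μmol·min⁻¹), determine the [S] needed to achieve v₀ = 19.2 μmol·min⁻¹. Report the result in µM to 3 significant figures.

Rearranging v = Vmax[S]/(Km+[S]) gives [S] = Km·v/(Vmax − v).
[S] = 2.05 × 19.2 / (35.8 − 19.2) = 39.36/16.60 = 2.37 µM.

2.37 µM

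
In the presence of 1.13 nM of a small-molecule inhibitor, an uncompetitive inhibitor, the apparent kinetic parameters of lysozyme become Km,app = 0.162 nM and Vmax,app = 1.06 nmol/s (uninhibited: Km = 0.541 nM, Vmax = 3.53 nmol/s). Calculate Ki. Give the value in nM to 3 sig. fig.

Uncompetitive: Vmax,app = Vmax/α (and Km,app = Km/α) with α = 1 + [I]/Ki.
α = Vmax/Vmax,app = 3.53/1.06 = 3.330.
Ki = [I]/(α − 1) = 1.13/2.330 = 0.485 nM.

0.485 nM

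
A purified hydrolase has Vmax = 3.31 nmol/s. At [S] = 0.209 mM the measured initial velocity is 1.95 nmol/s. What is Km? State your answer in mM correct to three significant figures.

0.146 mM

v/Vmax = 1.95/3.31 = 0.5891 = [S]/(Km+[S]).
So Km + [S] = [S]/0.5891 = 0.3548 mM, giving Km = 0.3548 − 0.209 = 0.146 mM.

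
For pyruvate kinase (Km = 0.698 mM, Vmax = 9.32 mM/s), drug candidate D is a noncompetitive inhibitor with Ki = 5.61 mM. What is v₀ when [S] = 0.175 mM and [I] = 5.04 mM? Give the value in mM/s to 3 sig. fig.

With α = 1 + [I]/Ki = 1 + 5.04/5.61 = 1.898, the noncompetitive rate law is v = (Vmax/α)·[S] / (Km + [S]).
v = (9.32/1.898)×0.175 / (0.698 + 0.175) = 0.8591/0.8730 = 0.984 mM/s.

0.984 mM/s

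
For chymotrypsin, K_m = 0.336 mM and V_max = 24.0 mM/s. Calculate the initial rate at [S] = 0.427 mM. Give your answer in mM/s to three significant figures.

[S]/(Km+[S]) = 0.427/0.7630 = 0.5596, the fractional saturation.
v = 0.5596 × Vmax = 0.5596 × 24.0 = 13.4 mM/s.

13.4 mM/s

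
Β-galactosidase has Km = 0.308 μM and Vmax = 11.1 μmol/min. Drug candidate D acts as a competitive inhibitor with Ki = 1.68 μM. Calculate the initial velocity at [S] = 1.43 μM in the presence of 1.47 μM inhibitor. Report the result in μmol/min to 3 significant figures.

With α = 1 + [I]/Ki = 1 + 1.47/1.68 = 1.875, the competitive rate law is v = Vmax[S] / (αKm + [S]).
v = 11.1×1.43 / (1.875×0.308 + 1.43) = 15.87/2.007 = 7.91 μmol/min.

7.91 μmol/min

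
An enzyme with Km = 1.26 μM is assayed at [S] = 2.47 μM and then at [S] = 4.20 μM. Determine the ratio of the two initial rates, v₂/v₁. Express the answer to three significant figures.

1.16

Since Vmax cancels, v₂/v₁ = [S]₂(Km+[S]₁) / [S]₁(Km+[S]₂).
= 4.20×(1.26+2.47) / (2.47×(1.26+4.20)) = 15.67/13.49 = 1.16.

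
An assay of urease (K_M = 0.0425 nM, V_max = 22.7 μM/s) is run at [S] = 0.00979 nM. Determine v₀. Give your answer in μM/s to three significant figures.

4.25 μM/s

[S]/(Km+[S]) = 0.00979/0.05229 = 0.1872, the fractional saturation.
v = 0.1872 × Vmax = 0.1872 × 22.7 = 4.25 μM/s.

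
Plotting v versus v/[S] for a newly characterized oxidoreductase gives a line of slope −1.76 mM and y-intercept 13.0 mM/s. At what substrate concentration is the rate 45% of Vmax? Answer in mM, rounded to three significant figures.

The Eadie–Hofstee slope gives Km = 1.76 mM (slope = −Km).
v/Vmax = [S]/(Km+[S]) = 0.45 ⇒ [S] = Km·0.45/(1−0.45) = 1.76 × 0.8182 = 1.44 mM.

1.44 mM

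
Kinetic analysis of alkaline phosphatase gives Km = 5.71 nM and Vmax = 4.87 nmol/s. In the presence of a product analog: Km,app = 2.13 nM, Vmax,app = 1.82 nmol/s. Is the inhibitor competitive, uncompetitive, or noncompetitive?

uncompetitive

Both Km and Vmax decrease by the same factor (~2.68-fold) — characteristic of uncompetitive inhibition.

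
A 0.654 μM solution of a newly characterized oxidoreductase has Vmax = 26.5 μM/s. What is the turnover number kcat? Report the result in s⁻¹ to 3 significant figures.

kcat = Vmax/[E]total = 26.5 μM/s / 0.654 μM = 40.5 s⁻¹.

40.5 s⁻¹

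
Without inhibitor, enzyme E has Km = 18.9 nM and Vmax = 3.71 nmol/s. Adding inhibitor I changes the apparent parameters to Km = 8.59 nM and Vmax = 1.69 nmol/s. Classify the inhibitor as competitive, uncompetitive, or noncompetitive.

uncompetitive

Both Km and Vmax decrease by the same factor (~2.20-fold) — characteristic of uncompetitive inhibition.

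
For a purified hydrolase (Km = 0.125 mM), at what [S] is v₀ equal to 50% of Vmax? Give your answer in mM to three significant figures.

v/Vmax = [S]/(Km+[S]) = 0.5, so [S] = Km·0.5/(1 − 0.5) = 0.125 × 1.000.
[S] = 0.125 mM.

0.125 mM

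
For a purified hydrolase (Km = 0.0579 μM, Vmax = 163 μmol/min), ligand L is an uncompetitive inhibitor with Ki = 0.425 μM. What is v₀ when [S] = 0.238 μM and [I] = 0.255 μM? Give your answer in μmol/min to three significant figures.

88.4 μmol/min

α = 1 + [I]/Ki = 1 + 0.255/0.425 = 1.600.
For an uncompetitive inhibitor, both parameters are divided by α, giving Vmax/α and Km/α: Km,app = 0.0362 μM, Vmax,app = 102 μmol/min.
v = Vmax,app·[S]/(Km,app + [S]) = 102 × 0.238/(0.0362 + 0.238) = 88.4 μmol/min.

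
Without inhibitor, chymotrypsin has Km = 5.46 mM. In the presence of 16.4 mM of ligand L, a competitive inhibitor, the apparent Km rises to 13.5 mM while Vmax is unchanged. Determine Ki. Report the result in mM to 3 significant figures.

Competitive: Km,app = α·Km with α = 1 + [I]/Ki.
α = Km,app/Km = 13.5/5.46 = 2.473.
Ki = [I]/(α − 1) = 16.4/1.473 = 11.1 mM.

11.1 mM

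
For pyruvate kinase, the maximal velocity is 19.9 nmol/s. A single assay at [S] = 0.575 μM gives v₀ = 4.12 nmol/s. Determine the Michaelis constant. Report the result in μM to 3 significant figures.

From v = Vmax[S]/(Km+[S]), Km = [S](Vmax − v)/v.
Km = 0.575 × (19.9 − 4.12) / 4.12 = 9.073/4.12 = 2.20 μM.

2.20 μM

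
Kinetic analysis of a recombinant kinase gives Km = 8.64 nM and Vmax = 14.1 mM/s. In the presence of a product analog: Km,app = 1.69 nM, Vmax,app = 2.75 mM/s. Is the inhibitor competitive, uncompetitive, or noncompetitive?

uncompetitive

Both Km and Vmax decrease by the same factor (~5.12-fold) — characteristic of uncompetitive inhibition.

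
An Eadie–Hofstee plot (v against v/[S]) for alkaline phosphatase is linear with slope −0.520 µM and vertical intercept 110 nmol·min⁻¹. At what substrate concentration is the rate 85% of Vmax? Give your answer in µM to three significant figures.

The Eadie–Hofstee slope gives Km = 0.520 µM (slope = −Km).
v/Vmax = [S]/(Km+[S]) = 0.85 ⇒ [S] = Km·0.85/(1−0.85) = 0.520 × 5.667 = 2.95 µM.

2.95 µM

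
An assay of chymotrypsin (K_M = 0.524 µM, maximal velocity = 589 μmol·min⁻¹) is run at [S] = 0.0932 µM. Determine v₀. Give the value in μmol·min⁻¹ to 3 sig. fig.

v = Vmax·[S]/(Km + [S]) = 589 × 0.0932 / (0.524 + 0.0932)
  = 54.89 / 0.6172 = 88.9 μmol·min⁻¹.

88.9 μmol·min⁻¹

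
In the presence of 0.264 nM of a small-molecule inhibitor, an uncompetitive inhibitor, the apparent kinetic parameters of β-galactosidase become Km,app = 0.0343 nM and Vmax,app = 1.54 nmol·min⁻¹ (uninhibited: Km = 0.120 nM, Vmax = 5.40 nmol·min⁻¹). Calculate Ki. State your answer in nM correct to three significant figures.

Uncompetitive: Vmax,app = Vmax/α (and Km,app = Km/α) with α = 1 + [I]/Ki.
α = Vmax/Vmax,app = 5.40/1.54 = 3.506.
Since α = 1 + [I]/Ki, [I]/Ki = 3.506 − 1 = 2.506 and Ki = 0.264/2.506 = 0.105 nM.

0.105 nM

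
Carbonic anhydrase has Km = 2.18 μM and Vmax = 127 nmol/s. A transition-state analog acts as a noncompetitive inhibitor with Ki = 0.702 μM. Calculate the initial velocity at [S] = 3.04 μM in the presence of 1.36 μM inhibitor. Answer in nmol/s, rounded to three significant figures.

With α = 1 + [I]/Ki = 1 + 1.36/0.702 = 2.937, the noncompetitive rate law is v = (Vmax/α)·[S] / (Km + [S]).
v = (127/2.937)×3.04 / (2.18 + 3.04) = 131.4/5.220 = 25.2 nmol/s.

25.2 nmol/s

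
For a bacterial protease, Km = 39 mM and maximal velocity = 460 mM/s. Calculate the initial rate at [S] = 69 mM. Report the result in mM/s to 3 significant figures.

294 mM/s

[S]/(Km+[S]) = 69/108.0 = 0.6389, the fractional saturation.
v = 0.6389 × Vmax = 0.6389 × 460 = 294 mM/s.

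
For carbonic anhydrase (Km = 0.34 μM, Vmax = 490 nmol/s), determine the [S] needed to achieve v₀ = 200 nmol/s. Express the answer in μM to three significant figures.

0.234 μM

Rearranging v = Vmax[S]/(Km+[S]) gives [S] = Km·v/(Vmax − v).
[S] = 0.34 × 200 / (490 − 200) = 68.00/290.0 = 0.234 μM.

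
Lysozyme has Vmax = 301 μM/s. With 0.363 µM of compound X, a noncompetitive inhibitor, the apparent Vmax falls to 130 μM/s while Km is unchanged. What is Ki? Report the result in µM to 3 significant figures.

0.276 µM

Noncompetitive: Vmax,app = Vmax/α with α = 1 + [I]/Ki.
α = Vmax/Vmax,app = 301/130 = 2.315.
Ki = [I]/(α − 1) = 0.363/1.315 = 0.276 µM.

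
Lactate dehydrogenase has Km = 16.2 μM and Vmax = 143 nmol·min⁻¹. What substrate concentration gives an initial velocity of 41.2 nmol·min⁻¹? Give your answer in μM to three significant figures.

6.56 μM

Rearranging v = Vmax[S]/(Km+[S]) gives [S] = Km·v/(Vmax − v).
[S] = 16.2 × 41.2 / (143 − 41.2) = 667.4/101.8 = 6.56 μM.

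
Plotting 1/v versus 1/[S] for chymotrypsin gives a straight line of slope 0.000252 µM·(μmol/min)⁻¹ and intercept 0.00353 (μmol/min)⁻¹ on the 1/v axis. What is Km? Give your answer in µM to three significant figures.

0.0714 µM

y-intercept = 1/Vmax ⇒ Vmax = 283 μmol/min; slope = Km/Vmax ⇒ Km = slope × Vmax.
Km = 0.000252 × 283 = 0.0714 µM.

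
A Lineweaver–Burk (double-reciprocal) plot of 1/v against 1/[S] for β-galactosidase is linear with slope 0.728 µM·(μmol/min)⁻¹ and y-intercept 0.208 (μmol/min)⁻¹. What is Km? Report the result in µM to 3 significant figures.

3.50 µM

y-intercept = 1/Vmax ⇒ Vmax = 4.81 μmol/min; slope = Km/Vmax ⇒ Km = slope × Vmax.
Km = 0.728 × 4.81 = 3.50 µM.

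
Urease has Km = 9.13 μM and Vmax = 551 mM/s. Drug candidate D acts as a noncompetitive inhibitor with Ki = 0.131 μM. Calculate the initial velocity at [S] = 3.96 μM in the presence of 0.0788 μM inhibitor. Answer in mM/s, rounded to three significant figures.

α = 1 + [I]/Ki = 1 + 0.0788/0.131 = 1.602.
For a noncompetitive inhibitor, Vmax is reduced to Vmax/α while Km is unchanged: Km,app = 9.13 μM, Vmax,app = 344 mM/s.
v = Vmax,app·[S]/(Km,app + [S]) = 344 × 3.96/(9.13 + 3.96) = 104 mM/s.

104 mM/s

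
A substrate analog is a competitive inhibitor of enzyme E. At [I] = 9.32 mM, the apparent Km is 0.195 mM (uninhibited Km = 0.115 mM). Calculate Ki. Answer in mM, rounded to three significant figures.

Competitive: Km,app = α·Km with α = 1 + [I]/Ki.
α = Km,app/Km = 0.195/0.115 = 1.696.
Ki = [I]/(α − 1) = 9.32/0.6957 = 13.4 mM.

13.4 mM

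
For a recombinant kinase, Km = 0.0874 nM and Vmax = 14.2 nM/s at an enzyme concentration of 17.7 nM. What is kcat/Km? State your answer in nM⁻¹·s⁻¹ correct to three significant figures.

kcat = Vmax/[E]total = 14.2/17.7 = 0.802 s⁻¹.
kcat/Km = 0.802/0.0874 = 9.18 nM⁻¹·s⁻¹.

9.18 nM⁻¹·s⁻¹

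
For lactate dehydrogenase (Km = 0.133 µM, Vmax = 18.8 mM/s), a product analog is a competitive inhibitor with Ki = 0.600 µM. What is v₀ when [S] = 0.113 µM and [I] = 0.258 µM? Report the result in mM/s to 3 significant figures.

α = 1 + [I]/Ki = 1 + 0.258/0.600 = 1.430.
For a competitive inhibitor, Vmax is unchanged and the apparent Km becomes α·Km: Km,app = 0.190 µM, Vmax,app = 18.8 mM/s.
v = Vmax,app·[S]/(Km,app + [S]) = 18.8 × 0.113/(0.190 + 0.113) = 7.01 mM/s.

7.01 mM/s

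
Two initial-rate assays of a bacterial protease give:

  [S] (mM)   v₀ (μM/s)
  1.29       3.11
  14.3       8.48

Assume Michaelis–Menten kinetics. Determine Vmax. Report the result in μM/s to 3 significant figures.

From v = Vmax[S]/(Km+[S]), each point gives Vmax = v(Km+[S])/[S].
Equating: 3.11(Km+1.29)/1.29 = 8.48(Km+14.3)/14.3.
2.411·Km + 3.11 = 0.5930·Km + 8.48, so (2.411 − 0.5930)·Km = 8.48 − 3.11.
Km = 5.370/1.818 = 2.95 mM; then Vmax = 3.11(2.95+1.29)/1.29 = 10.2 μM/s.

10.2 μM/s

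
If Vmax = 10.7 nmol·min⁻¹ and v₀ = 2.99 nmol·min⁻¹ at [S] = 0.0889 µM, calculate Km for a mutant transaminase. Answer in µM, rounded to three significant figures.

v/Vmax = 2.99/10.7 = 0.2794 = [S]/(Km+[S]).
So Km + [S] = [S]/0.2794 = 0.3181 µM, giving Km = 0.3181 − 0.0889 = 0.229 µM.

0.229 µM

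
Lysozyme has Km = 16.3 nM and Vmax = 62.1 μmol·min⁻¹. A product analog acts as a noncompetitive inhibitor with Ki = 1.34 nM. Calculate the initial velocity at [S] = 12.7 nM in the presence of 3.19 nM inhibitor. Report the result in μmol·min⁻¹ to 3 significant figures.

8.04 μmol·min⁻¹

α = 1 + [I]/Ki = 1 + 3.19/1.34 = 3.381.
For a noncompetitive inhibitor, Vmax is reduced to Vmax/α while Km is unchanged: Km,app = 16.3 nM, Vmax,app = 18.4 μmol·min⁻¹.
v = Vmax,app·[S]/(Km,app + [S]) = 18.4 × 12.7/(16.3 + 12.7) = 8.04 μmol·min⁻¹.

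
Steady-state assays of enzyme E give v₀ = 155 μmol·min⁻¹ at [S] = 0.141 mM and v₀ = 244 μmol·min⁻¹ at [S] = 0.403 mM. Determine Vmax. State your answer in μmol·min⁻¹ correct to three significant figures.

In reciprocal form, 1/v = (Km/Vmax)·(1/[S]) + 1/Vmax. The two points give (1/[S], 1/v) = (7.092, 0.006452) and (2.481, 0.004098).
Slope = (0.006452 − 0.004098)/(7.092 − 2.481) = 0.0005104; intercept = 0.006452 − 0.0005104×7.092 = 0.002832.
Vmax = 1/intercept = 353 μmol·min⁻¹; Km = slope × Vmax = 0.0005104 × 353 = 0.180 mM.

353 μmol·min⁻¹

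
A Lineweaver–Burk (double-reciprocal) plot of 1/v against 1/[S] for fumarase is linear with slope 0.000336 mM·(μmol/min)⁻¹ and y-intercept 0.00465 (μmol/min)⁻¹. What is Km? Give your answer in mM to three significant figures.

y-intercept = 1/Vmax ⇒ Vmax = 215 μmol/min; slope = Km/Vmax ⇒ Km = slope × Vmax.
Km = 0.000336 × 215 = 0.0723 mM.

0.0723 mM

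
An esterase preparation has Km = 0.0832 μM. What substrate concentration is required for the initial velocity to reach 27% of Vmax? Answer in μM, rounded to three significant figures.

v/Vmax = [S]/(Km+[S]) = 0.27, so [S] = Km·0.27/(1 − 0.27) = 0.0832 × 0.3699.
[S] = 0.0308 μM.

0.0308 μM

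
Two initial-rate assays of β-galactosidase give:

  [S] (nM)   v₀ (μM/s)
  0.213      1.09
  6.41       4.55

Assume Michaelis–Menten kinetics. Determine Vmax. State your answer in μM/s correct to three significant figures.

From v = Vmax[S]/(Km+[S]), each point gives Vmax = v(Km+[S])/[S].
Equating: 1.09(Km+0.213)/0.213 = 4.55(Km+6.41)/6.41.
5.117·Km + 1.09 = 0.7098·Km + 4.55, so (5.117 − 0.7098)·Km = 4.55 − 1.09.
Km = 3.460/4.408 = 0.785 nM; then Vmax = 1.09(0.785+0.213)/0.213 = 5.11 μM/s.

5.11 μM/s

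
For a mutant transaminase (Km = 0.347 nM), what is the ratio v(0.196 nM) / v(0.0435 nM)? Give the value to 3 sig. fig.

3.24

The fractional saturations are [S]/(Km+[S]) = 0.0435/0.3905 = 0.1114 and 0.196/0.5430 = 0.3610.
v₂/v₁ is just their ratio: 0.3610/0.1114 = 3.24.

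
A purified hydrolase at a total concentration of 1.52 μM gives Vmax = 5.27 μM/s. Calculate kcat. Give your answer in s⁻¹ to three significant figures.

3.47 s⁻¹

kcat = Vmax/[E]total = 5.27 μM/s / 1.52 μM = 3.47 s⁻¹.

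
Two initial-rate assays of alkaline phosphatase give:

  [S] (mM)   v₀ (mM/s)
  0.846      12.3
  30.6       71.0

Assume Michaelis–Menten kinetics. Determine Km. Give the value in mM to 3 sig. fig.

From v = Vmax[S]/(Km+[S]), each point gives Vmax = v(Km+[S])/[S].
Equating: 12.3(Km+0.846)/0.846 = 71.0(Km+30.6)/30.6.
14.54·Km + 12.3 = 2.320·Km + 71.0, so (14.54 − 2.320)·Km = 71.0 − 12.3.
Km = 58.70/12.22 = 4.80 mM; then Vmax = 12.3(4.80+0.846)/0.846 = 82.1 mM/s.

4.80 mM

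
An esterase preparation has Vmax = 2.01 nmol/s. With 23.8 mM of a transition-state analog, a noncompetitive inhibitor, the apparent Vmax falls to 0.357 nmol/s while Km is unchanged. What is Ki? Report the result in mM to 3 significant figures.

Noncompetitive: Vmax,app = Vmax/α with α = 1 + [I]/Ki.
α = Vmax/Vmax,app = 2.01/0.357 = 5.630.
Ki = [I]/(α − 1) = 23.8/4.630 = 5.14 mM.

5.14 mM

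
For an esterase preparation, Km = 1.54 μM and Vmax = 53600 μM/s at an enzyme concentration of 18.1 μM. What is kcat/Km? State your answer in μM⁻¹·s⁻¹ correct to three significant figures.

1920 μM⁻¹·s⁻¹

kcat = Vmax/[E]total = 53600/18.1 = 2960 s⁻¹.
kcat/Km = 2960/1.54 = 1920 μM⁻¹·s⁻¹.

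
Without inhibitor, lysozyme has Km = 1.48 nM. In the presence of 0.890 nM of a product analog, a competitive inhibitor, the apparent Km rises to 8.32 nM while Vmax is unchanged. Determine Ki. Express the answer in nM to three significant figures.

Competitive: Km,app = α·Km with α = 1 + [I]/Ki.
α = Km,app/Km = 8.32/1.48 = 5.622.
Since α = 1 + [I]/Ki, [I]/Ki = 5.622 − 1 = 4.622 and Ki = 0.890/4.622 = 0.193 nM.

0.193 nM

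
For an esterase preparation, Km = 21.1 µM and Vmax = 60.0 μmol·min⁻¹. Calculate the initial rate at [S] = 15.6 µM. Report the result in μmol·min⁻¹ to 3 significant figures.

25.5 μmol·min⁻¹

v = Vmax·[S]/(Km + [S]) = 60.0 × 15.6 / (21.1 + 15.6)
  = 936.0 / 36.70 = 25.5 μmol·min⁻¹.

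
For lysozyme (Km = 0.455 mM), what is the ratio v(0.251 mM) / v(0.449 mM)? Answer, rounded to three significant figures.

Since Vmax cancels, v₂/v₁ = [S]₂(Km+[S]₁) / [S]₁(Km+[S]₂).
= 0.251×(0.455+0.449) / (0.449×(0.455+0.251)) = 0.2269/0.3170 = 0.716.

0.716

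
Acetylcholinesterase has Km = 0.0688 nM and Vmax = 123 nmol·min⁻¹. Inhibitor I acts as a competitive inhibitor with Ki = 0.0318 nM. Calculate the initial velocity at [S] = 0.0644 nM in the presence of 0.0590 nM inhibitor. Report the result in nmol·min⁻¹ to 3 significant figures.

α = 1 + [I]/Ki = 1 + 0.0590/0.0318 = 2.855.
For a competitive inhibitor, Vmax is unchanged and the apparent Km becomes α·Km: Km,app = 0.196 nM, Vmax,app = 123 nmol·min⁻¹.
v = Vmax,app·[S]/(Km,app + [S]) = 123 × 0.0644/(0.196 + 0.0644) = 30.4 nmol·min⁻¹.

30.4 nmol·min⁻¹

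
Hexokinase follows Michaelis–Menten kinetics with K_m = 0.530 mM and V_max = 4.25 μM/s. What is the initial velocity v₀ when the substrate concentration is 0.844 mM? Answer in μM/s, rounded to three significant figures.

[S]/(Km+[S]) = 0.844/1.374 = 0.6143, the fractional saturation.
v = 0.6143 × Vmax = 0.6143 × 4.25 = 2.61 μM/s.

2.61 μM/s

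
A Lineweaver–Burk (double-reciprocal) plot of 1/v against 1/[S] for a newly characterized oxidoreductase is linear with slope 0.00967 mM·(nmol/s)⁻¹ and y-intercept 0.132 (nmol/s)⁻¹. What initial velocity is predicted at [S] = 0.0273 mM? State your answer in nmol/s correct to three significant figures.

2.06 nmol/s

The y-intercept is 1/Vmax, so Vmax = 1/0.132 = 7.58 nmol/s.
The slope is Km/Vmax, so Km = 0.00967 × 7.58 = 0.0733 mM.
Then v = 7.58 × 0.0273/(0.0733 + 0.0273) = 2.06 nmol/s.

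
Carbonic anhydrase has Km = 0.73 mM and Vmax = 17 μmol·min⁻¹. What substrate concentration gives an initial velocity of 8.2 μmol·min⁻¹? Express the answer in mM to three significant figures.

Rearranging v = Vmax[S]/(Km+[S]) gives [S] = Km·v/(Vmax − v).
[S] = 0.73 × 8.2 / (17 − 8.2) = 5.986/8.800 = 0.680 mM.

0.680 mM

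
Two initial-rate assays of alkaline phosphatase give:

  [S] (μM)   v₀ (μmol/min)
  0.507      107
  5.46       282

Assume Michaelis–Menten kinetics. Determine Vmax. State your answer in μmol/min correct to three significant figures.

339 μmol/min

From v = Vmax[S]/(Km+[S]), each point gives Vmax = v(Km+[S])/[S].
Equating: 107(Km+0.507)/0.507 = 282(Km+5.46)/5.46.
211.0·Km + 107 = 51.65·Km + 282, so (211.0 − 51.65)·Km = 282 − 107.
Km = 175.0/159.4 = 1.10 μM; then Vmax = 107(1.10+0.507)/0.507 = 339 μmol/min.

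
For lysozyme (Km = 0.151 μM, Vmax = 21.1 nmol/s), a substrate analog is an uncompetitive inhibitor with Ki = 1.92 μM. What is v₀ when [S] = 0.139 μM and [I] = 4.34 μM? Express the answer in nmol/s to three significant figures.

α = 1 + [I]/Ki = 1 + 4.34/1.92 = 3.260.
For an uncompetitive inhibitor, both parameters are divided by α, giving Vmax/α and Km/α: Km,app = 0.0463 μM, Vmax,app = 6.47 nmol/s.
v = Vmax,app·[S]/(Km,app + [S]) = 6.47 × 0.139/(0.0463 + 0.139) = 4.85 nmol/s.

4.85 nmol/s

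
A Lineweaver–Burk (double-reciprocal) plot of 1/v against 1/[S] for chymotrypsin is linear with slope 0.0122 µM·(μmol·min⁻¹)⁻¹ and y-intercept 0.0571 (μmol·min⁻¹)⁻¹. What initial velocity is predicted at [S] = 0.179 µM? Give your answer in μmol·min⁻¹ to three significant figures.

7.98 μmol·min⁻¹

The y-intercept is 1/Vmax, so Vmax = 1/0.0571 = 17.5 μmol·min⁻¹.
The slope is Km/Vmax, so Km = 0.0122 × 17.5 = 0.214 µM.
Then v = 17.5 × 0.179/(0.214 + 0.179) = 7.98 μmol·min⁻¹.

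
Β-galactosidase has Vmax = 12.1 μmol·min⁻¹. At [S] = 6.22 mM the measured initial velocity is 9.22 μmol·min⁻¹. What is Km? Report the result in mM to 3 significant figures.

1.94 mM

From v = Vmax[S]/(Km+[S]), Km = [S](Vmax − v)/v.
Km = 6.22 × (12.1 − 9.22) / 9.22 = 17.91/9.22 = 1.94 mM.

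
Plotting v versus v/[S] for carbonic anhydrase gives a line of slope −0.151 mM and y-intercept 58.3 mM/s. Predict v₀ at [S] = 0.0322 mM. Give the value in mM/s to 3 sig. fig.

10.2 mM/s

In the Eadie–Hofstee form v = Vmax − Km·(v/[S]), the slope is −Km and the intercept is Vmax, so Km = 0.151 mM and Vmax = 58.3 mM/s.
v = 58.3 × 0.0322/(0.151 + 0.0322) = 10.2 mM/s.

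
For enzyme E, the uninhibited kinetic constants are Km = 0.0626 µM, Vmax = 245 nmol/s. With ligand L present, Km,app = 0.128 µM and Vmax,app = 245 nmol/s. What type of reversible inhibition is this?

Km increases (0.0626 → 0.128 µM) while Vmax is unchanged — the hallmark of competitive inhibition.

competitive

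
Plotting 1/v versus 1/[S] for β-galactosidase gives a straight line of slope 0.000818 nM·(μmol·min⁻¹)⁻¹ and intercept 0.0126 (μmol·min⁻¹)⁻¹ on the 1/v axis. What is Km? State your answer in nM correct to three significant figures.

y-intercept = 1/Vmax ⇒ Vmax = 79.4 μmol·min⁻¹; slope = Km/Vmax ⇒ Km = slope × Vmax.
Km = 0.000818 × 79.4 = 0.0649 nM.

0.0649 nM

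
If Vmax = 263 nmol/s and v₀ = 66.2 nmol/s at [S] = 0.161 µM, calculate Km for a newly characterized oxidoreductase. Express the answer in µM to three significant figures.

0.479 µM

From v = Vmax[S]/(Km+[S]), Km = [S](Vmax − v)/v.
Km = 0.161 × (263 − 66.2) / 66.2 = 31.68/66.2 = 0.479 µM.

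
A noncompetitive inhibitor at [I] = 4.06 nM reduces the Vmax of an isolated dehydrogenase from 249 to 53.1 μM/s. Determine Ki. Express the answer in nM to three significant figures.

1.10 nM

Noncompetitive: Vmax,app = Vmax/α with α = 1 + [I]/Ki.
α = Vmax/Vmax,app = 249/53.1 = 4.689.
Since α = 1 + [I]/Ki, [I]/Ki = 4.689 − 1 = 3.689 and Ki = 4.06/3.689 = 1.10 nM.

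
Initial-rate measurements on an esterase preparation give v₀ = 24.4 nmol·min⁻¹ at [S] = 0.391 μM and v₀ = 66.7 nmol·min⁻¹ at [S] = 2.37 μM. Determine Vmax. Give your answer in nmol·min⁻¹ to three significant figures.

101 nmol·min⁻¹

From v = Vmax[S]/(Km+[S]), each point gives Vmax = v(Km+[S])/[S].
Equating: 24.4(Km+0.391)/0.391 = 66.7(Km+2.37)/2.37.
62.40·Km + 24.4 = 28.14·Km + 66.7, so (62.40 − 28.14)·Km = 66.7 − 24.4.
Km = 42.30/34.26 = 1.23 μM; then Vmax = 24.4(1.23+0.391)/0.391 = 101 nmol·min⁻¹.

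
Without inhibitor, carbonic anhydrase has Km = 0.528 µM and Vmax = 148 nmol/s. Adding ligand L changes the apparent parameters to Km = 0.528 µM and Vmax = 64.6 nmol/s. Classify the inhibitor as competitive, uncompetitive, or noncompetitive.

Vmax decreases (148 → 64.6 nmol/s) while Km is unchanged — pure noncompetitive inhibition.

noncompetitive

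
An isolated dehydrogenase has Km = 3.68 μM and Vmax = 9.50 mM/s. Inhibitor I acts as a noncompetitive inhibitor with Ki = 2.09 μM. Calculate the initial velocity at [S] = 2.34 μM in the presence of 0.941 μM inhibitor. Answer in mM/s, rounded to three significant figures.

With α = 1 + [I]/Ki = 1 + 0.941/2.09 = 1.450, the noncompetitive rate law is v = (Vmax/α)·[S] / (Km + [S]).
v = (9.50/1.450)×2.34 / (3.68 + 2.34) = 15.33/6.020 = 2.55 mM/s.

2.55 mM/s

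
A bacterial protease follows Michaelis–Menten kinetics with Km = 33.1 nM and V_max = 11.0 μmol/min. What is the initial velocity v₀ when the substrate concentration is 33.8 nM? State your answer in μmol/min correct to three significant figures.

[S]/(Km+[S]) = 33.8/66.90 = 0.5052, the fractional saturation.
v = 0.5052 × Vmax = 0.5052 × 11.0 = 5.56 μmol/min.

5.56 μmol/min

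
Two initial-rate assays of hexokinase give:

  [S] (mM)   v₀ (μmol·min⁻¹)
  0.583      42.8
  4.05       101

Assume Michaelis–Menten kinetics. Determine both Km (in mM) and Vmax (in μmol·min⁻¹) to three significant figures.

Km = 1.20 mM; Vmax = 131 μmol·min⁻¹

In reciprocal form, 1/v = (Km/Vmax)·(1/[S]) + 1/Vmax. The two points give (1/[S], 1/v) = (1.715, 0.02336) and (0.2469, 0.009901).
Slope = (0.02336 − 0.009901)/(1.715 − 0.2469) = 0.009169; intercept = 0.02336 − 0.009169×1.715 = 0.007637.
Vmax = 1/intercept = 131 μmol·min⁻¹; Km = slope × Vmax = 0.009169 × 131 = 1.20 mM.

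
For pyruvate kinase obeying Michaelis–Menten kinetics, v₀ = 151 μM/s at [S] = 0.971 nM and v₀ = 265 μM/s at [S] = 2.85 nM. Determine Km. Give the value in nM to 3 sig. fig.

From v = Vmax[S]/(Km+[S]), each point gives Vmax = v(Km+[S])/[S].
Equating: 151(Km+0.971)/0.971 = 265(Km+2.85)/2.85.
155.5·Km + 151 = 92.98·Km + 265, so (155.5 − 92.98)·Km = 265 − 151.
Km = 114.0/62.53 = 1.82 nM; then Vmax = 151(1.82+0.971)/0.971 = 435 μM/s.

1.82 nM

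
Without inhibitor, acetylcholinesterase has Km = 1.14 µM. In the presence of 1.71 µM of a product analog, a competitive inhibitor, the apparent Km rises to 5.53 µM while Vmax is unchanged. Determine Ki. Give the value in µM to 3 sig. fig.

Competitive: Km,app = α·Km with α = 1 + [I]/Ki.
α = Km,app/Km = 5.53/1.14 = 4.851.
Since α = 1 + [I]/Ki, [I]/Ki = 4.851 − 1 = 3.851 and Ki = 1.71/3.851 = 0.444 µM.

0.444 µM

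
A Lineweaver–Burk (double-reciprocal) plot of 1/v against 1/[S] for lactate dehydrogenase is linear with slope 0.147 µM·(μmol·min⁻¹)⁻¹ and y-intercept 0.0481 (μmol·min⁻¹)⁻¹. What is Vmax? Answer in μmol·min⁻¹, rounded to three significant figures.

The y-intercept of a Lineweaver–Burk plot equals 1/Vmax, so Vmax = 1/0.0481 = 20.8 μmol·min⁻¹.

20.8 μmol·min⁻¹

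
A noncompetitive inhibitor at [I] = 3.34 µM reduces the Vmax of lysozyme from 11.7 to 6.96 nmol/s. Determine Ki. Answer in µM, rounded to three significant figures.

4.90 µM

Noncompetitive: Vmax,app = Vmax/α with α = 1 + [I]/Ki.
α = Vmax/Vmax,app = 11.7/6.96 = 1.681.
Since α = 1 + [I]/Ki, [I]/Ki = 1.681 − 1 = 0.6810 and Ki = 3.34/0.6810 = 4.90 µM.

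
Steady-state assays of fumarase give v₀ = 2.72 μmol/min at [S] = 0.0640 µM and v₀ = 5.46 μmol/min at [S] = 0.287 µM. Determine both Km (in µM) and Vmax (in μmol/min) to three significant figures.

Km = 0.117 µM; Vmax = 7.68 μmol/min

From v = Vmax[S]/(Km+[S]), each point gives Vmax = v(Km+[S])/[S].
Equating: 2.72(Km+0.0640)/0.0640 = 5.46(Km+0.287)/0.287.
42.50·Km + 2.72 = 19.02·Km + 5.46, so (42.50 − 19.02)·Km = 5.46 − 2.72.
Km = 2.740/23.48 = 0.117 µM; then Vmax = 2.72(0.117+0.0640)/0.0640 = 7.68 μmol/min.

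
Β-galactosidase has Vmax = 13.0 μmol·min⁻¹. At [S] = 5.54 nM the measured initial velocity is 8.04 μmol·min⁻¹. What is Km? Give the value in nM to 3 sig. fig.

3.42 nM

From v = Vmax[S]/(Km+[S]), Km = [S](Vmax − v)/v.
Km = 5.54 × (13.0 − 8.04) / 8.04 = 27.48/8.04 = 3.42 nM.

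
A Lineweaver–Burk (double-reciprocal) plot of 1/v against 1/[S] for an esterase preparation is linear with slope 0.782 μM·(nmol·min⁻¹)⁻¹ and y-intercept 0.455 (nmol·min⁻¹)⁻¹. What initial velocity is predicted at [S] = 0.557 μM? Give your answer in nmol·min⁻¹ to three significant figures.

The y-intercept is 1/Vmax, so Vmax = 1/0.455 = 2.20 nmol·min⁻¹.
The slope is Km/Vmax, so Km = 0.782 × 2.20 = 1.72 μM.
Then v = 2.20 × 0.557/(1.72 + 0.557) = 0.538 nmol·min⁻¹.

0.538 nmol·min⁻¹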